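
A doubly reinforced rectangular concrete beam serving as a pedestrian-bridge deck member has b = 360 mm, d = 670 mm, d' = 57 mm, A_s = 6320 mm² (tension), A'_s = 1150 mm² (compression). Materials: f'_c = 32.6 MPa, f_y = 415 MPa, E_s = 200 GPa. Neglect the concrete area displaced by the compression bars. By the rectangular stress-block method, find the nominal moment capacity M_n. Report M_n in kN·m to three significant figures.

Assume both tension and compression steel yield.
Net tension couple steel: A_s − A'_s = 5170 mm².
a = (A_s − A'_s) f_y / (0.85 f'_c b) = 2145550/(0.85 × 32.6 × 360) = 215.08 mm.
c = a/β₁ = 215.08/0.817 = 263.26 mm; ε'_s = 0.003(c − d')/c = 0.0024 ≥ f_y/E_s = 0.0021, so compression steel does yield.
M_n = (A_s − A'_s) f_y (d − a/2) + A'_s f_y (d − d') = [2145550 × (670 − 107.54) + 477250 × (670 − 57)] × 10⁻⁶ = 1206.79 + 292.55 = 1499.34 kN·m.

M_n ≈ 1500 kN·m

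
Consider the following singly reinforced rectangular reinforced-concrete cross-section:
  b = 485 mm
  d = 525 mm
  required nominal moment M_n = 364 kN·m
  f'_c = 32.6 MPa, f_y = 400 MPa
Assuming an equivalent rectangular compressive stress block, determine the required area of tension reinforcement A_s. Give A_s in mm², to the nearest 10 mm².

With M_n = 0.85 f'_c a b (d − a/2), solve the quadratic for a:
a = d − √(d² − 2M_n/(0.85 f'_c b)) = 525 − √(525² − 2 × 364×10⁶/(0.85 × 32.6 × 485)) = 54.41 mm.
A_s = 0.85 f'_c a b / f_y = 0.85 × 32.6 × 54.41 × 485 / 400 = 1828.1 mm².

A_s ≈ 1830 mm²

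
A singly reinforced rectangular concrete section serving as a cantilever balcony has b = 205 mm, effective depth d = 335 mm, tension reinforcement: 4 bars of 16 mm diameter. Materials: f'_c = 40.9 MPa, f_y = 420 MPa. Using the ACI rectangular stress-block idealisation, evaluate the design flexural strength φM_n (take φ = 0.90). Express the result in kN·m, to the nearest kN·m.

φM_n ≈ 95 kN·m

A_s = 4 × 201 = 804 mm².
T = A_s f_y = 804 × 420 = 337680 N = 337.68 kN.
From C = T: a = T/(0.85 f'_c b) = 337680/(0.85 × 40.9 × 205) = 47.38 mm.
M_n = T(d − a/2) = 337.68 kN × (335 − 23.69) mm = 105.12 kN·m.
φM_n = 0.90 × 105.12 = 94.61 kN·m.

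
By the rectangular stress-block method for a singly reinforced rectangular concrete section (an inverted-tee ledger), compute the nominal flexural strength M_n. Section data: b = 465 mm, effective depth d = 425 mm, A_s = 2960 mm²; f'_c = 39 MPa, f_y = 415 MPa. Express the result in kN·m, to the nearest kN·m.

T = A_s f_y = 2960 × 415 = 1228400 N = 1228.4 kN.
From C = T: a = T/(0.85 f'_c b) = 1228400/(0.85 × 39 × 465) = 79.69 mm.
M_n = T(d − a/2) = 1228.4 kN × (425 − 39.845) mm = 473.12 kN·m.

M_n ≈ 473 kN·m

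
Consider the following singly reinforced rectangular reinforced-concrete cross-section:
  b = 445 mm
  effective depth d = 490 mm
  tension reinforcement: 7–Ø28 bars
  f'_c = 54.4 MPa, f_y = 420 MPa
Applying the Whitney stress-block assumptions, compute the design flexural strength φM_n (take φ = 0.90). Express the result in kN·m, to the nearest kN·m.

A_s = 7 × 616 = 4312 mm².
T = A_s f_y = 4312 × 420 = 1811040 N = 1811.04 kN.
From C = T: a = T/(0.85 f'_c b) = 1811040/(0.85 × 54.4 × 445) = 88.01 mm.
M_n = T(d − a/2) = 1811.04 kN × (490 − 44.005) mm = 807.71 kN·m.
φM_n = 0.90 × 807.71 = 726.94 kN·m.

φM_n ≈ 727 kN·m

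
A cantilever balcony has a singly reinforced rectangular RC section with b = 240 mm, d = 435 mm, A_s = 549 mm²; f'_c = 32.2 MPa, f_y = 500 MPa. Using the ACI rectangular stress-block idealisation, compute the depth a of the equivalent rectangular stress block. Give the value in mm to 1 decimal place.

a ≈ 41.8 mm

T = A_s f_y = 549 × 500 = 274500 N = 274.5 kN.
Setting C = 0.85 f'_c a b equal to T: a = 274500/(0.85 × 32.2 × 240) = 41.8 mm.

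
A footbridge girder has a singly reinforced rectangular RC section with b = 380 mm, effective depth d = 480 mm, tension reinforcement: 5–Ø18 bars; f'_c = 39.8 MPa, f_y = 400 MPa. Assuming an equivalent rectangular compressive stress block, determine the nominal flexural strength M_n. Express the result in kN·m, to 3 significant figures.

A_s = 5 × 254 = 1270 mm².
T = A_s f_y = 1270 × 400 = 508000 N = 508 kN.
From C = T: a = T/(0.85 f'_c b) = 508000/(0.85 × 39.8 × 380) = 39.52 mm.
M_n = T(d − a/2) = 508 kN × (480 − 19.76) mm = 233.80 kN·m.

M_n ≈ 234 kN·m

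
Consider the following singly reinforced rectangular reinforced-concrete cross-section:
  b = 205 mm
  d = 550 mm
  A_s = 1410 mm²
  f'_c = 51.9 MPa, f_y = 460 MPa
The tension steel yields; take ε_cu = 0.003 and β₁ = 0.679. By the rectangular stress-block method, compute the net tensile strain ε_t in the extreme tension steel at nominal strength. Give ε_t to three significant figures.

a = A_s f_y/(0.85 f'_c b) = 71.72 mm.
β₁ = 0.679, so c = a/β₁ = 71.72/0.679 = 105.63 mm.
From the linear strain diagram with ε_cu = 0.003: ε_t = 0.003 (d − c)/c = 0.003 × (550 − 105.63)/105.63 = 0.0126.
Since ε_t ≥ 0.005, the section is tension-controlled.

ε_t ≈ 0.0126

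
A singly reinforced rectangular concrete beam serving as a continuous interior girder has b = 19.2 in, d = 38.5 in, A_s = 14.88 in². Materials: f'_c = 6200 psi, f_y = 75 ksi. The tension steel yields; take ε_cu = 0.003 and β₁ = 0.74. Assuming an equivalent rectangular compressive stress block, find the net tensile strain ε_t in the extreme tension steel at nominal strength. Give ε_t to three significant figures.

a = A_s f_y/(0.85 f'_c b) = 11.029 in.
β₁ = 0.74, so c = a/β₁ = 11.029/0.74 = 14.904 in.
From the linear strain diagram with ε_cu = 0.003: ε_t = 0.003 (d − c)/c = 0.003 × (38.5 − 14.904)/14.904 = 0.00475.
ε_t is between 0.004 and 0.005 — transition zone.

ε_t ≈ 0.00475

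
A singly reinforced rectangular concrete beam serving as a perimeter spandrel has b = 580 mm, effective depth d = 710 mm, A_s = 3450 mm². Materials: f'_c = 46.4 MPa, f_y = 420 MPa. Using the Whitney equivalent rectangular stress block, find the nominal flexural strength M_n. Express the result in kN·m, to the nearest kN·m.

T = A_s f_y = 3450 × 420 = 1449000 N = 1449 kN.
From C = T: a = T/(0.85 f'_c b) = 1449000/(0.85 × 46.4 × 580) = 63.34 mm.
M_n = T(d − a/2) = 1449 kN × (710 − 31.67) mm = 982.90 kN·m.

M_n ≈ 983 kN·m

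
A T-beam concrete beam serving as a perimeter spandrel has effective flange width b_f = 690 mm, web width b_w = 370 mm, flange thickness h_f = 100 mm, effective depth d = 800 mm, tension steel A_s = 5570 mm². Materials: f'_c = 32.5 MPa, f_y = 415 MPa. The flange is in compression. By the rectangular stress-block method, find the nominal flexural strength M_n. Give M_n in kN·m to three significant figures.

M_n ≈ 1710 kN·m

Tension: T = A_s f_y = 5570 × 415 = 2311550 N.
Try a within the flange: a = T/(0.85 f'_c b_f) = 2311550/(0.85 × 32.5 × 690) = 121.27 mm.
a = 121.27 > h_f = 100 mm: the block extends into the web. Split into flange-overhang and web parts.
C_f = 0.85 f'_c (b_f − b_w) h_f = 0.85 × 32.5 × (690 − 370) × 100 = 884000 N.
Remaining web compression depth: a_w = (T − C_f)/(0.85 f'_c b_w) = (2311550 − 884000)/(0.85 × 32.5 × 370) = 139.66 mm.
M_n = C_f(d − h_f/2) + (T − C_f)(d − a_w/2) = 884000 × (800 − 50) + 1427550 × (800 − 69.83) = 663.00 + 1042.35 = 1705.35 × 10⁶ N·mm.
M_n = 1705.35 kN·m.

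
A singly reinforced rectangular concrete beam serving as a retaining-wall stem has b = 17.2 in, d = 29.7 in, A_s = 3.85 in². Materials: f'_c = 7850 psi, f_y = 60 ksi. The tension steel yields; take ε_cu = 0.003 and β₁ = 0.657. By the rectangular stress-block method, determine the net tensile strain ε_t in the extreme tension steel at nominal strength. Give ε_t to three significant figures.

ε_t ≈ 0.0261

a = A_s f_y/(0.85 f'_c b) = 2.013 in.
β₁ = 0.657, so c = a/β₁ = 2.013/0.657 = 3.064 in.
From the linear strain diagram with ε_cu = 0.003: ε_t = 0.003 (d − c)/c = 0.003 × (29.7 − 3.064)/3.064 = 0.0261.
Since ε_t ≥ 0.005, the section is tension-controlled.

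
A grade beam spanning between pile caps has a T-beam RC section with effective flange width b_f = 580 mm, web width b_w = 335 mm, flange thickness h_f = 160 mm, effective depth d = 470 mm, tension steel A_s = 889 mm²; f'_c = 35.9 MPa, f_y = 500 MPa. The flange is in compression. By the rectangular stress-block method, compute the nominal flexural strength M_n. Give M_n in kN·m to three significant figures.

Tension: T = A_s f_y = 889 × 500 = 444500 N.
Try a within the flange: a = T/(0.85 f'_c b_f) = 444500/(0.85 × 35.9 × 580) = 25.11 mm.
Since a = 25.11 ≤ h_f = 160 mm, the stress block lies entirely in the flange; analyse as a rectangular beam of width b_f.
M_n = T(d − a/2) = 444500 × (470 − 12.555) = 203.33 × 10⁶ N·mm.
M_n = 203.33 kN·m.

M_n ≈ 203 kN·m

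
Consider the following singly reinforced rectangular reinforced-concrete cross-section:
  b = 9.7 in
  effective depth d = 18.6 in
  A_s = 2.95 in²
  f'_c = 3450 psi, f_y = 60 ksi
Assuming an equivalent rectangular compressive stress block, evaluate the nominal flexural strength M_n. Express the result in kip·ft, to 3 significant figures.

T = A_s f_y = 2.95 × 60 = 177 kips.
a = T/(0.85 f'_c b) = 177/(0.85 × 3.45 × 9.7) = 6.222 in.
M_n = T(d − a/2) = 177 × (18.6 − 3.111) = 2741.6 kip·in = 2741.6/12 = 228.47 kip·ft.

M_n ≈ 228 kip·ft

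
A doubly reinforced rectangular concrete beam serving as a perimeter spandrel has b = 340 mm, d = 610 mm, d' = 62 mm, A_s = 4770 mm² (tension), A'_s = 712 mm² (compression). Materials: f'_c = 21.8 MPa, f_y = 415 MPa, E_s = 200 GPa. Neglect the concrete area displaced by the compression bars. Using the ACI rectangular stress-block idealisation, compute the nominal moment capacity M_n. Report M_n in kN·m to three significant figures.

Assume both tension and compression steel yield.
Net tension couple steel: A_s − A'_s = 4058 mm².
a = (A_s − A'_s) f_y / (0.85 f'_c b) = 1684070/(0.85 × 21.8 × 340) = 267.30 mm.
c = a/β₁ = 267.30/0.85 = 314.47 mm; ε'_s = 0.003(c − d')/c = 0.0024 ≥ f_y/E_s = 0.0021, so compression steel does yield.
M_n = (A_s − A'_s) f_y (d − a/2) + A'_s f_y (d − d') = [1684070 × (610 − 133.65) + 295480 × (610 − 62)] × 10⁻⁶ = 802.21 + 161.92 = 964.13 kN·m.

M_n ≈ 964 kN·m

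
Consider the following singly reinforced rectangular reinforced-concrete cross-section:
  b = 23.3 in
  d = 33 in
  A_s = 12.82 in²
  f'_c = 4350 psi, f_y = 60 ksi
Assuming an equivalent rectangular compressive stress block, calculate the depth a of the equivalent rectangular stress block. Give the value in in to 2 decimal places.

T = A_s f_y = 12.82 × 60 = 769.2 kips.
a = T/(0.85 f'_c b) = 769.2/(0.85 × 4.35 × 23.3) = 8.93 in.

a ≈ 8.93 in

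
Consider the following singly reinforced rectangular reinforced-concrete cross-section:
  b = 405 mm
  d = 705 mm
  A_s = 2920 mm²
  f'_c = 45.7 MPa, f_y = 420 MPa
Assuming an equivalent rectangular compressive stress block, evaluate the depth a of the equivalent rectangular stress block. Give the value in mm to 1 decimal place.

T = A_s f_y = 2920 × 420 = 1226400 N = 1226.4 kN.
Setting C = 0.85 f'_c a b equal to T: a = 1226400/(0.85 × 45.7 × 405) = 78.0 mm.

a ≈ 78.0 mm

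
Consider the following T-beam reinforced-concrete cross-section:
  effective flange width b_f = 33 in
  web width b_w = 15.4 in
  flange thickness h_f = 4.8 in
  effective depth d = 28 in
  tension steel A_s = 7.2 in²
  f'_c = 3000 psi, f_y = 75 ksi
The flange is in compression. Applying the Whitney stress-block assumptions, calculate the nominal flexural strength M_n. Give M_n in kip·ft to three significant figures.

Tension: T = A_s f_y = 7.2 × 75 = 540 kips.
Try a within the flange: a = T/(0.85 f'_c b_f) = 540/(0.85 × 3 × 33) = 6.417 in.
a = 6.417 > h_f = 4.8 in: the block extends into the web. Split into flange-overhang and web parts.
C_f = 0.85 f'_c (b_f − b_w) h_f = 0.85 × 3 × (33 − 15.4) × 4.8 = 215.4 kips.
Remaining web compression depth: a_w = (T − C_f)/(0.85 f'_c b_w) = (540 − 215.4)/(0.85 × 3 × 15.4) = 8.266 in.
M_n = C_f(d − h_f/2) + (T − C_f)(d − a_w/2) = 215.4 × (28 − 2.4) + 324.6 × (28 − 4.133) = 5514.2 + 7747.2 = 13261.4 kip·in.
M_n = 13261.4/12 = 1105.12 kip·ft.

M_n ≈ 1110 kip·ft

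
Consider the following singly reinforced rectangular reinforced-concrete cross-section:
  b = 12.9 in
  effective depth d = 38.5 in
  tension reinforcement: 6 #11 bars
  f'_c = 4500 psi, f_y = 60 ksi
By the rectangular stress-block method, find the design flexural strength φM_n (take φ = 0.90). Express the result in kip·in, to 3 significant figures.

φM_n ≈ 16600 kip·in

A_s = 6 × 1.56 = 9.36 in².
T = A_s f_y = 9.36 × 60 = 561.6 kips.
a = T/(0.85 f'_c b) = 561.6/(0.85 × 4.5 × 12.9) = 11.382 in.
M_n = T(d − a/2) = 561.6 × (38.5 − 5.691) = 18425.5 kip·in.
φM_n = 0.90 × 18425.5 = 16583.0 kip·in.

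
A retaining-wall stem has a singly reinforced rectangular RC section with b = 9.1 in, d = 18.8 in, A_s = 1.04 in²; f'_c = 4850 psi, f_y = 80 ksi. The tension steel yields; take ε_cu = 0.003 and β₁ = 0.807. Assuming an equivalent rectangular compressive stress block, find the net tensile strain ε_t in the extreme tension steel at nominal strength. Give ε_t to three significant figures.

ε_t ≈ 0.0175

a = A_s f_y/(0.85 f'_c b) = 2.218 in.
β₁ = 0.807, so c = a/β₁ = 2.218/0.807 = 2.748 in.
From the linear strain diagram with ε_cu = 0.003: ε_t = 0.003 (d − c)/c = 0.003 × (18.8 − 2.748)/2.748 = 0.0175.
Since ε_t ≥ 0.005, the section is tension-controlled.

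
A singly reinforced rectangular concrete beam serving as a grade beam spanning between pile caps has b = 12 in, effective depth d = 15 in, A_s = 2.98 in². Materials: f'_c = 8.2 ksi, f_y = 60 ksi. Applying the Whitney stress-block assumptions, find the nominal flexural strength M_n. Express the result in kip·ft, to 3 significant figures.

T = A_s f_y = 2.98 × 60 = 178.8 kips.
a = T/(0.85 f'_c b) = 178.8/(0.85 × 8.2 × 12) = 2.138 in.
M_n = T(d − a/2) = 178.8 × (15 − 1.069) = 2490.9 kip·in = 2490.9/12 = 207.58 kip·ft.

M_n ≈ 208 kip·ft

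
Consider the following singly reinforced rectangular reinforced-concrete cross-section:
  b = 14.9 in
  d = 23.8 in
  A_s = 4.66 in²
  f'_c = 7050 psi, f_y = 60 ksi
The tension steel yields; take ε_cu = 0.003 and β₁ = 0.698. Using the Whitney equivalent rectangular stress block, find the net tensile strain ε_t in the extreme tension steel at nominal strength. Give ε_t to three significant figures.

ε_t ≈ 0.0129

a = A_s f_y/(0.85 f'_c b) = 3.131 in.
β₁ = 0.698, so c = a/β₁ = 3.131/0.698 = 4.486 in.
From the linear strain diagram with ε_cu = 0.003: ε_t = 0.003 (d − c)/c = 0.003 × (23.8 − 4.486)/4.486 = 0.0129.
Since ε_t ≥ 0.005, the section is tension-controlled.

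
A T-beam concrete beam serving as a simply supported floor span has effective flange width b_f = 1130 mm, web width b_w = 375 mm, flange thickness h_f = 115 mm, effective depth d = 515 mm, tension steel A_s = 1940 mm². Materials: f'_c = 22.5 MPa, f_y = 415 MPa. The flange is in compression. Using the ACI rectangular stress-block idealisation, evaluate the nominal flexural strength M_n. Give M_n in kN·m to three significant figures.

Tension: T = A_s f_y = 1940 × 415 = 805100 N.
Try a within the flange: a = T/(0.85 f'_c b_f) = 805100/(0.85 × 22.5 × 1130) = 37.25 mm.
Since a = 37.25 ≤ h_f = 115 mm, the stress block lies entirely in the flange; analyse as a rectangular beam of width b_f.
M_n = T(d − a/2) = 805100 × (515 − 18.625) = 399.63 × 10⁶ N·mm.
M_n = 399.63 kN·m.

M_n ≈ 400 kN·m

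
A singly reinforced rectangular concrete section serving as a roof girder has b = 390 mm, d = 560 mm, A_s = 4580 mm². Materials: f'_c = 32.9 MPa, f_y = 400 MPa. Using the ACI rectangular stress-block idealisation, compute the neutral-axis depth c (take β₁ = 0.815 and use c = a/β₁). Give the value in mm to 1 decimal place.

T = A_s f_y = 4580 × 400 = 1832000 N = 1832 kN.
Setting C = 0.85 f'_c a b equal to T: a = 1832000/(0.85 × 32.9 × 390) = 167.976 mm.
With β₁ = 0.815, c = a/β₁ = 167.976/0.815 = 206.1 mm.

c ≈ 206.1 mm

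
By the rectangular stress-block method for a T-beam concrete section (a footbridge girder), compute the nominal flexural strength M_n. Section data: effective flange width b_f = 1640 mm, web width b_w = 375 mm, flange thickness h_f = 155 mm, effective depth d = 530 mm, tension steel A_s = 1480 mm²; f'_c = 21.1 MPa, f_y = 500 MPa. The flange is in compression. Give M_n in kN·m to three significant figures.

M_n ≈ 383 kN·m

Tension: T = A_s f_y = 1480 × 500 = 740000 N.
Try a within the flange: a = T/(0.85 f'_c b_f) = 740000/(0.85 × 21.1 × 1640) = 25.16 mm.
Since a = 25.16 ≤ h_f = 155 mm, the stress block lies entirely in the flange; analyse as a rectangular beam of width b_f.
M_n = T(d − a/2) = 740000 × (530 − 12.58) = 382.89 × 10⁶ N·mm.
M_n = 382.89 kN·m.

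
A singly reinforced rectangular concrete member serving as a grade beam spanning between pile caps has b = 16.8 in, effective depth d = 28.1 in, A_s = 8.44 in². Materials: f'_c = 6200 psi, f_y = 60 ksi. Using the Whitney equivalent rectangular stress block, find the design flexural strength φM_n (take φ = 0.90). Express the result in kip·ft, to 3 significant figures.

φM_n ≈ 959 kip·ft

T = A_s f_y = 8.44 × 60 = 506.4 kips.
a = T/(0.85 f'_c b) = 506.4/(0.85 × 6.2 × 16.8) = 5.720 in.
M_n = T(d − a/2) = 506.4 × (28.1 − 2.86) = 12781.5 kip·in = 12781.5/12 = 1065.13 kip·ft.
φM_n = 0.90 × 1065.13 = 958.62 kip·ft.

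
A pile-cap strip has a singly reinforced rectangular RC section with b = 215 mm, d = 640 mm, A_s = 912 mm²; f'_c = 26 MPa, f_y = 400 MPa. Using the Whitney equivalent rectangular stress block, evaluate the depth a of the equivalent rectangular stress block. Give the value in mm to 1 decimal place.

T = A_s f_y = 912 × 400 = 364800 N = 364.8 kN.
Setting C = 0.85 f'_c a b equal to T: a = 364800/(0.85 × 26 × 215) = 76.8 mm.

a ≈ 76.8 mm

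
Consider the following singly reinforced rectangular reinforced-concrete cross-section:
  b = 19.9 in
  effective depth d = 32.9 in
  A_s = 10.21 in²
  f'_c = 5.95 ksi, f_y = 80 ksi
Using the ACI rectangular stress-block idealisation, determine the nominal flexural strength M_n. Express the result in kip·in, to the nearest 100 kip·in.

M_n ≈ 23600 kip·in

T = A_s f_y = 10.21 × 80 = 816.8 kips.
a = T/(0.85 f'_c b) = 816.8/(0.85 × 5.95 × 19.9) = 8.116 in.
M_n = T(d − a/2) = 816.8 × (32.9 − 4.058) = 23558.1 kip·in.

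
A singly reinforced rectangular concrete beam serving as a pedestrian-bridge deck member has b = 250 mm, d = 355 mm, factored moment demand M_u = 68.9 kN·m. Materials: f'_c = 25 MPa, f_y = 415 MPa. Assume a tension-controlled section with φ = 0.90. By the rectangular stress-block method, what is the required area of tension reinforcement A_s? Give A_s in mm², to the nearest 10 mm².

M_n = M_u/φ = 68.9/0.90 = 76.5556 kN·m.
With M_n = 0.85 f'_c a b (d − a/2), solve the quadratic for a:
a = d − √(d² − 2M_n/(0.85 f'_c b)) = 355 − √(355² − 2 × 76.5556×10⁶/(0.85 × 25 × 250)) = 43.22 mm.
A_s = 0.85 f'_c a b / f_y = 0.85 × 25 × 43.22 × 250 / 415 = 553.3 mm².

A_s ≈ 550 mm²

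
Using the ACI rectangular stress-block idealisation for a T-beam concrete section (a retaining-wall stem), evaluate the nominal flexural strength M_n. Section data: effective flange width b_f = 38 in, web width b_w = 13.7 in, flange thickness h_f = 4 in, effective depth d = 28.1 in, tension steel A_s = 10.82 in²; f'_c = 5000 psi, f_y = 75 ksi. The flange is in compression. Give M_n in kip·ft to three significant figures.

Tension: T = A_s f_y = 10.82 × 75 = 811.5 kips.
Try a within the flange: a = T/(0.85 f'_c b_f) = 811.5/(0.85 × 5 × 38) = 5.025 in.
a = 5.025 > h_f = 4 in: the block extends into the web. Split into flange-overhang and web parts.
C_f = 0.85 f'_c (b_f − b_w) h_f = 0.85 × 5 × (38 − 13.7) × 4 = 413.1 kips.
Remaining web compression depth: a_w = (T − C_f)/(0.85 f'_c b_w) = (811.5 − 413.1)/(0.85 × 5 × 13.7) = 6.842 in.
M_n = C_f(d − h_f/2) + (T − C_f)(d − a_w/2) = 413.1 × (28.1 − 2) + 398.4 × (28.1 − 3.421) = 10781.9 + 9832.1 = 20614.0 kip·in.
M_n = 20614.0/12 = 1717.83 kip·ft.

M_n ≈ 1720 kip·ft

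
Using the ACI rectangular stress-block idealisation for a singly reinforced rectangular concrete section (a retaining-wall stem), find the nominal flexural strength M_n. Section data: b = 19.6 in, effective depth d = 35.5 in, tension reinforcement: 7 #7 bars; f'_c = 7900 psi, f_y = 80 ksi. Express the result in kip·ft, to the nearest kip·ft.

A_s = 7 × 0.6 = 4.2 in².
T = A_s f_y = 4.2 × 80 = 336 kips.
a = T/(0.85 f'_c b) = 336/(0.85 × 7.9 × 19.6) = 2.553 in.
M_n = T(d − a/2) = 336 × (35.5 − 1.2765) = 11499.1 kip·in = 11499.1/12 = 958.26 kip·ft.

M_n ≈ 958 kip·ft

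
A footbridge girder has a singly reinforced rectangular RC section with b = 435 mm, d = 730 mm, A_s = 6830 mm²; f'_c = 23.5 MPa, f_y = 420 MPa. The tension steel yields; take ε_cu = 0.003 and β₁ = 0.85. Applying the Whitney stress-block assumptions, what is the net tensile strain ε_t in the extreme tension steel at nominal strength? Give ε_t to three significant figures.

a = A_s f_y/(0.85 f'_c b) = 330.14 mm.
β₁ = 0.85, so c = a/β₁ = 330.14/0.85 = 388.40 mm.
From the linear strain diagram with ε_cu = 0.003: ε_t = 0.003 (d − c)/c = 0.003 × (730 − 388.40)/388.40 = 0.00264.
ε_t < 0.004 — the section is over-reinforced for flexure under ACI limits.

ε_t ≈ 0.00264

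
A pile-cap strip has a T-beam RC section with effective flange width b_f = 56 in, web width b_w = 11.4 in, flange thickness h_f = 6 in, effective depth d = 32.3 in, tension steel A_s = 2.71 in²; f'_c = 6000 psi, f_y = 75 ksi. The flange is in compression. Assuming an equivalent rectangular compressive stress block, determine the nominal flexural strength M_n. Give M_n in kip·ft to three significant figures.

Tension: T = A_s f_y = 2.71 × 75 = 203.25 kips.
Try a within the flange: a = T/(0.85 f'_c b_f) = 203.25/(0.85 × 6 × 56) = 0.712 in.
Since a = 0.712 ≤ h_f = 6 in, the stress block lies entirely in the flange; analyse as a rectangular beam of width b_f.
M_n = T(d − a/2) = 203.25 × (32.3 − 0.356) = 6492.6 kip·in.
M_n = 6492.6/12 = 541.05 kip·ft.

M_n ≈ 541 kip·ft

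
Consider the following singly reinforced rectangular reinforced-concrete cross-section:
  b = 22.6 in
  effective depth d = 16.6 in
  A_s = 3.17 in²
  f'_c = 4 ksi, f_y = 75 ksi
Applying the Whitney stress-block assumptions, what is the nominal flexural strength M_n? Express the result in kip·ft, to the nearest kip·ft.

T = A_s f_y = 3.17 × 75 = 237.75 kips.
a = T/(0.85 f'_c b) = 237.75/(0.85 × 4 × 22.6) = 3.094 in.
M_n = T(d − a/2) = 237.75 × (16.6 − 1.547) = 3578.9 kip·in = 3578.9/12 = 298.24 kip·ft.

M_n ≈ 298 kip·ft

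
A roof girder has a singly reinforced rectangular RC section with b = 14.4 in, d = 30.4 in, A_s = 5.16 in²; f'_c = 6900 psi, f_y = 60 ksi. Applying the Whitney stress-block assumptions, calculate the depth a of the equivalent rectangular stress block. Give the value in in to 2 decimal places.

a ≈ 3.67 in

T = A_s f_y = 5.16 × 60 = 309.6 kips.
a = T/(0.85 f'_c b) = 309.6/(0.85 × 6.9 × 14.4) = 3.67 in.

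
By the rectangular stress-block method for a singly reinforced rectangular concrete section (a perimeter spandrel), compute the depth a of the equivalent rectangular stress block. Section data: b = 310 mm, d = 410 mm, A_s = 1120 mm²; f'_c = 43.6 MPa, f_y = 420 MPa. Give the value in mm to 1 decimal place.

a ≈ 40.9 mm

T = A_s f_y = 1120 × 420 = 470400 N = 470.4 kN.
Setting C = 0.85 f'_c a b equal to T: a = 470400/(0.85 × 43.6 × 310) = 40.9 mm.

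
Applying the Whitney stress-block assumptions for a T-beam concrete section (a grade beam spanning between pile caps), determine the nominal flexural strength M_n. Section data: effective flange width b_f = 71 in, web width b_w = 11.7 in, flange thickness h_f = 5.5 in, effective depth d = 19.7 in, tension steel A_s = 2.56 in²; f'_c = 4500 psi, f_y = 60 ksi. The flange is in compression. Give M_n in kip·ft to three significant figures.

M_n ≈ 249 kip·ft

Tension: T = A_s f_y = 2.56 × 60 = 153.6 kips.
Try a within the flange: a = T/(0.85 f'_c b_f) = 153.6/(0.85 × 4.5 × 71) = 0.566 in.
Since a = 0.566 ≤ h_f = 5.5 in, the stress block lies entirely in the flange; analyse as a rectangular beam of width b_f.
M_n = T(d − a/2) = 153.6 × (19.7 − 0.283) = 2982.5 kip·in.
M_n = 2982.5/12 = 248.54 kip·ft.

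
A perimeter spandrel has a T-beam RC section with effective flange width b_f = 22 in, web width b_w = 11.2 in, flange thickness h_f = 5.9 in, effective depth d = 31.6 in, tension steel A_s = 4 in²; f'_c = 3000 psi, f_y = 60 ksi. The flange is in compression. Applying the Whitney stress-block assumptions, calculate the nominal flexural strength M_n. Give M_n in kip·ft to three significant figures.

M_n ≈ 589 kip·ft

Tension: T = A_s f_y = 4 × 60 = 240 kips.
Try a within the flange: a = T/(0.85 f'_c b_f) = 240/(0.85 × 3 × 22) = 4.278 in.
Since a = 4.278 ≤ h_f = 5.9 in, the stress block lies entirely in the flange; analyse as a rectangular beam of width b_f.
M_n = T(d − a/2) = 240 × (31.6 − 2.139) = 7070.6 kip·in.
M_n = 7070.6/12 = 589.22 kip·ft.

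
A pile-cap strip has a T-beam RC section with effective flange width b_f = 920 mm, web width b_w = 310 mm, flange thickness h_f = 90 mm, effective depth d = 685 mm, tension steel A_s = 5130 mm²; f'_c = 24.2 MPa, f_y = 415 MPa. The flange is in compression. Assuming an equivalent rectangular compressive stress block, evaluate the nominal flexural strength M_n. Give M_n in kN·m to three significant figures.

M_n ≈ 1330 kN·m

Tension: T = A_s f_y = 5130 × 415 = 2128950 N.
Try a within the flange: a = T/(0.85 f'_c b_f) = 2128950/(0.85 × 24.2 × 920) = 112.50 mm.
a = 112.50 > h_f = 90 mm: the block extends into the web. Split into flange-overhang and web parts.
C_f = 0.85 f'_c (b_f − b_w) h_f = 0.85 × 24.2 × (920 − 310) × 90 = 1129293 N.
Remaining web compression depth: a_w = (T − C_f)/(0.85 f'_c b_w) = (2128950 − 1129293)/(0.85 × 24.2 × 310) = 156.77 mm.
M_n = C_f(d − h_f/2) + (T − C_f)(d − a_w/2) = 1129293 × (685 − 45) + 999657 × (685 − 78.385) = 722.75 + 606.41 = 1329.16 × 10⁶ N·mm.
M_n = 1329.16 kN·m.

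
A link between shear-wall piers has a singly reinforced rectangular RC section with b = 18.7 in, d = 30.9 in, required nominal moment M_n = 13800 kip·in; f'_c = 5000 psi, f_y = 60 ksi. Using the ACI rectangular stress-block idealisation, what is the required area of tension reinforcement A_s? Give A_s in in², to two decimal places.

A_s ≈ 8.28 in²

From M_n = 0.85 f'_c a b (d − a/2):
a = d − √(d² − 2M_n/(0.85 f'_c b)) = 30.9 − √(30.9² − 2 × 13800/(0.85 × 5 × 18.7)) = 6.252 in.
A_s = 0.85 f'_c a b / f_y = 0.85 × 5 × 6.252 × 18.7 / 60 = 8.281 in².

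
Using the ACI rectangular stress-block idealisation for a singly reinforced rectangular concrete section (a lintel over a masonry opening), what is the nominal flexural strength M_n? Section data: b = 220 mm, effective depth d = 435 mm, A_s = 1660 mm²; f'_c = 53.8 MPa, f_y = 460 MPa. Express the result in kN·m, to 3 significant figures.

T = A_s f_y = 1660 × 460 = 763600 N = 763.6 kN.
From C = T: a = T/(0.85 f'_c b) = 763600/(0.85 × 53.8 × 220) = 75.90 mm.
M_n = T(d − a/2) = 763.6 kN × (435 − 37.95) mm = 303.19 kN·m.

M_n ≈ 303 kN·m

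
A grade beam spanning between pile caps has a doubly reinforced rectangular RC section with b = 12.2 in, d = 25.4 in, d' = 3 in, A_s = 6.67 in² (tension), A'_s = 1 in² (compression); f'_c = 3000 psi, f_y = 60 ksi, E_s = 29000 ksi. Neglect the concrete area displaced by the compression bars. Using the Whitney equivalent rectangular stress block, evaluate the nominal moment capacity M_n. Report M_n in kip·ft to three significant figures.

Assume both steels yield.
a = (A_s − A'_s) f_y/(0.85 f'_c b) = (6.67 − 1) × 60/(0.85 × 3 × 12.2) = 10.935 in.
c = a/β₁ = 10.935/0.85 = 12.865 in; ε'_s = 0.003(c − d')/c = 0.0023 ≥ ε_y = 0.0021, so the compression steel yields.
M_n = (A_s − A'_s) f_y (d − a/2) + A'_s f_y (d − d') = 340.2 × (25.4 − 5.4675) + 60 × (25.4 − 3) = 6781.0 + 1344.0 = 8125.0 kip·in = 8125.0/12 = 677.08 kip·ft.

M_n ≈ 677 kip·ft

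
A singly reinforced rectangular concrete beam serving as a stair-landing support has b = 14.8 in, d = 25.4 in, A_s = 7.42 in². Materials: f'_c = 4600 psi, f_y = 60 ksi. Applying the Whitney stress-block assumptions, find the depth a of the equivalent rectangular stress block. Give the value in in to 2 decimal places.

a ≈ 7.69 in

T = A_s f_y = 7.42 × 60 = 445.2 kips.
a = T/(0.85 f'_c b) = 445.2/(0.85 × 4.6 × 14.8) = 7.69 in.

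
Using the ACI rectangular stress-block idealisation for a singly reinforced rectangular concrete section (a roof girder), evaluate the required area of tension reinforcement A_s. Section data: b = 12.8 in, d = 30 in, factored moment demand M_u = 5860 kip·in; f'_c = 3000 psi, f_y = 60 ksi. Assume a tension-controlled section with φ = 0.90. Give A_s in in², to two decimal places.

A_s ≈ 4.14 in²

M_n = M_u/φ = 5860/0.90 = 6511.11 kip·in.
From M_n = 0.85 f'_c a b (d − a/2):
a = d − √(d² − 2M_n/(0.85 f'_c b)) = 30 − √(30² − 2 × 6511.11/(0.85 × 3 × 12.8)) = 7.616 in.
A_s = 0.85 f'_c a b / f_y = 0.85 × 3 × 7.616 × 12.8 / 60 = 4.143 in².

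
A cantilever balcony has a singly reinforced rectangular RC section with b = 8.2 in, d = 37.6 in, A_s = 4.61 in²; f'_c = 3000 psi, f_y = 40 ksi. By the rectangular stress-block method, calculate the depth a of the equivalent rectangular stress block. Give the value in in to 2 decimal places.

a ≈ 8.82 in

T = A_s f_y = 4.61 × 40 = 184.4 kips.
a = T/(0.85 f'_c b) = 184.4/(0.85 × 3 × 8.2) = 8.82 in.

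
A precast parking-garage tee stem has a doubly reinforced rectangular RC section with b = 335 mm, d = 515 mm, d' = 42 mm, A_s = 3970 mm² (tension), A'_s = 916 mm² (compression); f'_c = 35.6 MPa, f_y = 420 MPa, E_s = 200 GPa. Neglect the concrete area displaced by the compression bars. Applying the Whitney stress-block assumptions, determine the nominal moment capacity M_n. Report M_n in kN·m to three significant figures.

Assume both tension and compression steel yield.
Net tension couple steel: A_s − A'_s = 3054 mm².
a = (A_s − A'_s) f_y / (0.85 f'_c b) = 1282680/(0.85 × 35.6 × 335) = 126.53 mm.
c = a/β₁ = 126.53/0.796 = 158.96 mm; ε'_s = 0.003(c − d')/c = 0.0022 ≥ f_y/E_s = 0.0021, so compression steel does yield.
M_n = (A_s − A'_s) f_y (d − a/2) + A'_s f_y (d − d') = [1282680 × (515 − 63.265) + 384720 × (515 − 42)] × 10⁻⁶ = 579.43 + 181.97 = 761.40 kN·m.

M_n ≈ 761 kN·m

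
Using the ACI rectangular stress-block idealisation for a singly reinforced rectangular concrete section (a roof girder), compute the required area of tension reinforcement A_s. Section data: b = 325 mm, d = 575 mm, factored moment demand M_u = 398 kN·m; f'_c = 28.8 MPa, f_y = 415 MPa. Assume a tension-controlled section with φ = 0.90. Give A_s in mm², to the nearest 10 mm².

A_s ≈ 2040 mm²

M_n = M_u/φ = 398/0.90 = 442.222 kN·m.
With M_n = 0.85 f'_c a b (d − a/2), solve the quadratic for a:
a = d − √(d² − 2M_n/(0.85 f'_c b)) = 575 − √(575² − 2 × 442.222×10⁶/(0.85 × 28.8 × 325)) = 106.54 mm.
A_s = 0.85 f'_c a b / f_y = 0.85 × 28.8 × 106.54 × 325 / 415 = 2042.5 mm².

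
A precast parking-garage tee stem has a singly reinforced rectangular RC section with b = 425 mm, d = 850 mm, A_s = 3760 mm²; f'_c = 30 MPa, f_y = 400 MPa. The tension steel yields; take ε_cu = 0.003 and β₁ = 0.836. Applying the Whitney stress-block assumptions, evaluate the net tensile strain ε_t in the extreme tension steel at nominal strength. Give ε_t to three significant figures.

a = A_s f_y/(0.85 f'_c b) = 138.78 mm.
β₁ = 0.836, so c = a/β₁ = 138.78/0.836 = 166.00 mm.
From the linear strain diagram with ε_cu = 0.003: ε_t = 0.003 (d − c)/c = 0.003 × (850 − 166.00)/166.00 = 0.0124.
Since ε_t ≥ 0.005, the section is tension-controlled.

ε_t ≈ 0.0124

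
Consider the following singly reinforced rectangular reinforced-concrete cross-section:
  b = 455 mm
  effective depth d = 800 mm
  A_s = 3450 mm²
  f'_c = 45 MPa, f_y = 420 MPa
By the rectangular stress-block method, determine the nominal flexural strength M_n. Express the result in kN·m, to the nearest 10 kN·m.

T = A_s f_y = 3450 × 420 = 1449000 N = 1449 kN.
From C = T: a = T/(0.85 f'_c b) = 1449000/(0.85 × 45 × 455) = 83.26 mm.
M_n = T(d − a/2) = 1449 kN × (800 − 41.63) mm = 1098.88 kN·m.

M_n ≈ 1100 kN·m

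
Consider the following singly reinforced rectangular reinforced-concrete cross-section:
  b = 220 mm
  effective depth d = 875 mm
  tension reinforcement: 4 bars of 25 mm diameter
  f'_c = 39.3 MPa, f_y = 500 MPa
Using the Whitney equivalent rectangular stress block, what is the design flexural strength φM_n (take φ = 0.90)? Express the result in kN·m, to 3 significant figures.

A_s = 4 × 491 = 1964 mm².
T = A_s f_y = 1964 × 500 = 982000 N = 982 kN.
From C = T: a = T/(0.85 f'_c b) = 982000/(0.85 × 39.3 × 220) = 133.62 mm.
M_n = T(d − a/2) = 982 kN × (875 − 66.81) mm = 793.64 kN·m.
φM_n = 0.90 × 793.64 = 714.28 kN·m.

φM_n ≈ 714 kN·m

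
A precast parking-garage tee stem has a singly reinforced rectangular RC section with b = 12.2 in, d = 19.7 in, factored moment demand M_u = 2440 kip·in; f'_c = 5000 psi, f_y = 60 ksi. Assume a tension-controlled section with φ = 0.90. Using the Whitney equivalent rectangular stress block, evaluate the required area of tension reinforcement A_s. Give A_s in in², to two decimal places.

M_n = M_u/φ = 2440/0.90 = 2711.11 kip·in.
From M_n = 0.85 f'_c a b (d − a/2):
a = d − √(d² − 2M_n/(0.85 f'_c b)) = 19.7 − √(19.7² − 2 × 2711.11/(0.85 × 5 × 12.2)) = 2.862 in.
A_s = 0.85 f'_c a b / f_y = 0.85 × 5 × 2.862 × 12.2 / 60 = 2.473 in².

A_s ≈ 2.47 in²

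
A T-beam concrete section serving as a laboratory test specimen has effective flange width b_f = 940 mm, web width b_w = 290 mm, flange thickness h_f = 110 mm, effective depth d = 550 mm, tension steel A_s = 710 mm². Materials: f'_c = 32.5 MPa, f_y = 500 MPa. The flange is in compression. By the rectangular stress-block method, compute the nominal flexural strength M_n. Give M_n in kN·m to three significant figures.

Tension: T = A_s f_y = 710 × 500 = 355000 N.
Try a within the flange: a = T/(0.85 f'_c b_f) = 355000/(0.85 × 32.5 × 940) = 13.67 mm.
Since a = 13.67 ≤ h_f = 110 mm, the stress block lies entirely in the flange; analyse as a rectangular beam of width b_f.
M_n = T(d − a/2) = 355000 × (550 − 6.835) = 192.82 × 10⁶ N·mm.
M_n = 192.82 kN·m.

M_n ≈ 193 kN·m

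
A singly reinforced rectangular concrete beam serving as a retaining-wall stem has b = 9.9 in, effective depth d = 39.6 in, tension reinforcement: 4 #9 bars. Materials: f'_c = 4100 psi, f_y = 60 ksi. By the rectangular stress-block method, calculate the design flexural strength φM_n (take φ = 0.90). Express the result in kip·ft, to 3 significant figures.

φM_n ≈ 650 kip·ft

A_s = 4 × 1 = 4 in².
T = A_s f_y = 4 × 60 = 240 kips.
a = T/(0.85 f'_c b) = 240/(0.85 × 4.1 × 9.9) = 6.956 in.
M_n = T(d − a/2) = 240 × (39.6 − 3.478) = 8669.3 kip·in = 8669.3/12 = 722.44 kip·ft.
φM_n = 0.90 × 722.44 = 650.20 kip·ft.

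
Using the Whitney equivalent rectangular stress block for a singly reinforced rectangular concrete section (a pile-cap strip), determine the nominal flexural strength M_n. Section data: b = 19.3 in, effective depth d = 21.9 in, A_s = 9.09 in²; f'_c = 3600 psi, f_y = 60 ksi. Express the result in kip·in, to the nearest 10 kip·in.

M_n ≈ 9430 kip·in

T = A_s f_y = 9.09 × 60 = 545.4 kips.
a = T/(0.85 f'_c b) = 545.4/(0.85 × 3.6 × 19.3) = 9.235 in.
M_n = T(d − a/2) = 545.4 × (21.9 − 4.6175) = 9425.9 kip·in.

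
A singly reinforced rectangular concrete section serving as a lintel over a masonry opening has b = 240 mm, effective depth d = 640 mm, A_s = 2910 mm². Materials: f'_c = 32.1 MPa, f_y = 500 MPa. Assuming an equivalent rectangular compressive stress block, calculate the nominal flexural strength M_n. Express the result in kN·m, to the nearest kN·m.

M_n ≈ 770 kN·m

T = A_s f_y = 2910 × 500 = 1455000 N = 1455 kN.
From C = T: a = T/(0.85 f'_c b) = 1455000/(0.85 × 32.1 × 240) = 222.19 mm.
M_n = T(d − a/2) = 1455 kN × (640 − 111.095) mm = 769.56 kN·m.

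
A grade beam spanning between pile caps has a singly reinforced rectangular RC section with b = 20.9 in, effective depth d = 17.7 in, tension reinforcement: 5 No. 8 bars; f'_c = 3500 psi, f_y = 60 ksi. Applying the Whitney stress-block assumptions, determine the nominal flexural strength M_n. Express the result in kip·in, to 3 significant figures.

M_n ≈ 3740 kip·in

A_s = 5 × 0.79 = 3.95 in².
T = A_s f_y = 3.95 × 60 = 237 kips.
a = T/(0.85 f'_c b) = 237/(0.85 × 3.5 × 20.9) = 3.812 in.
M_n = T(d − a/2) = 237 × (17.7 − 1.906) = 3743.2 kip·in.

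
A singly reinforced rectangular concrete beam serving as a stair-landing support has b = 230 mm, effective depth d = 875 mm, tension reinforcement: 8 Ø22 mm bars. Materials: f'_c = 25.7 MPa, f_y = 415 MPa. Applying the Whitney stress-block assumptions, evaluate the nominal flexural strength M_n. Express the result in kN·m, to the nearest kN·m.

M_n ≈ 946 kN·m

A_s = 8 × 380 = 3040 mm².
T = A_s f_y = 3040 × 415 = 1261600 N = 1261.6 kN.
From C = T: a = T/(0.85 f'_c b) = 1261600/(0.85 × 25.7 × 230) = 251.10 mm.
M_n = T(d − a/2) = 1261.6 kN × (875 − 125.55) mm = 945.51 kN·m.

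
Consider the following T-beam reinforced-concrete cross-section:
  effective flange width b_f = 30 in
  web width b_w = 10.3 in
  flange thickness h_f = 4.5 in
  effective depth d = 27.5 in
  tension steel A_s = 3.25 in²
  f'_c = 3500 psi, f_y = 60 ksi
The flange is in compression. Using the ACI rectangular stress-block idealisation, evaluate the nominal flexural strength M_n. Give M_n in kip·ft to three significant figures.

M_n ≈ 429 kip·ft

Tension: T = A_s f_y = 3.25 × 60 = 195 kips.
Try a within the flange: a = T/(0.85 f'_c b_f) = 195/(0.85 × 3.5 × 30) = 2.185 in.
Since a = 2.185 ≤ h_f = 4.5 in, the stress block lies entirely in the flange; analyse as a rectangular beam of width b_f.
M_n = T(d − a/2) = 195 × (27.5 − 1.0925) = 5149.5 kip·in.
M_n = 5149.5/12 = 429.13 kip·ft.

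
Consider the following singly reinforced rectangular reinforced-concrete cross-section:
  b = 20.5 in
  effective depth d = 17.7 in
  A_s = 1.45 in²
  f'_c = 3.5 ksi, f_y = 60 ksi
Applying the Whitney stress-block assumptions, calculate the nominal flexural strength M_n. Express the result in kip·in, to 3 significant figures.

T = A_s f_y = 1.45 × 60 = 87 kips.
a = T/(0.85 f'_c b) = 87/(0.85 × 3.5 × 20.5) = 1.427 in.
M_n = T(d − a/2) = 87 × (17.7 − 0.7135) = 1477.8 kip·in.

M_n ≈ 1480 kip·in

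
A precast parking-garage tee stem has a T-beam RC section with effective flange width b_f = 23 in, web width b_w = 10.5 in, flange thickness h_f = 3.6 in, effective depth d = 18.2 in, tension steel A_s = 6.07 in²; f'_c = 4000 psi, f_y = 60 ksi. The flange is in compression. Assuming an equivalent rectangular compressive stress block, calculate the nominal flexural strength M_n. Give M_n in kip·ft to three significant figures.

Tension: T = A_s f_y = 6.07 × 60 = 364.2 kips.
Try a within the flange: a = T/(0.85 f'_c b_f) = 364.2/(0.85 × 4 × 23) = 4.657 in.
a = 4.657 > h_f = 3.6 in: the block extends into the web. Split into flange-overhang and web parts.
C_f = 0.85 f'_c (b_f − b_w) h_f = 0.85 × 4 × (23 − 10.5) × 3.6 = 153.0 kips.
Remaining web compression depth: a_w = (T − C_f)/(0.85 f'_c b_w) = (364.2 − 153.0)/(0.85 × 4 × 10.5) = 5.916 in.
M_n = C_f(d − h_f/2) + (T − C_f)(d − a_w/2) = 153.0 × (18.2 − 1.8) + 211.2 × (18.2 − 2.958) = 2509.2 + 3219.1 = 5728.3 kip·in.
M_n = 5728.3/12 = 477.36 kip·ft.

M_n ≈ 477 kip·ft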